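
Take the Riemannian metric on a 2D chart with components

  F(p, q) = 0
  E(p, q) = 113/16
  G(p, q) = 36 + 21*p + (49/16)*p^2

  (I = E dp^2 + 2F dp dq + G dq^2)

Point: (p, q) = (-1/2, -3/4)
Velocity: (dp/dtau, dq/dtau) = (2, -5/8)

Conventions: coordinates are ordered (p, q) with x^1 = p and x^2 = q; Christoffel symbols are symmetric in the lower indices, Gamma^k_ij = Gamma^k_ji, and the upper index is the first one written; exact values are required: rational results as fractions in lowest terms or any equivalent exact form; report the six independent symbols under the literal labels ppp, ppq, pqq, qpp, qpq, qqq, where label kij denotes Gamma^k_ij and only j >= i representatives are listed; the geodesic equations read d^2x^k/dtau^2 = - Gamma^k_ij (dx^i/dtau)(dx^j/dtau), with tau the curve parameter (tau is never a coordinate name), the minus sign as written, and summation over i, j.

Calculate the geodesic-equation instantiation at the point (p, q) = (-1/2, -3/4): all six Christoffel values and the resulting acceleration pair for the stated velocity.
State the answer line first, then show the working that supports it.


Answer: Gamma_ppp = 0, Gamma_ppq = 0, Gamma_pqq = -287/226, Gamma_qpp = 0, Gamma_qpq = 14/41, Gamma_qqq = 0; accelerations (d^2p/dtau^2, d^2q/dtau^2) = (7175/14464, 35/41)

E = 113/16, F = 0, G = 1681/64 at the point
E_p = 0, E_q = 0, F_p = 0, F_q = 0, G_p = 287/16, G_q = 0
EG - F^2 = 189953/1024;  g^inv = (1024/189953) * [[1681/64, 0], [0, 113/16]]
first-kind symbols [ij,l] = (1/2)(d_i g_jl + d_j g_il - d_l g_ij): [pp,p] = E_p/2 = 0, [pp,q] = F_p - E_q/2 = 0, [pq,p] = E_q/2 = 0, [pq,q] = G_p/2 = 287/32, [qq,p] = F_q - G_p/2 = -287/32, [qq,q] = G_q/2 = 0
Gamma^p_ij = (G*[ij,p] - F*[ij,q])/(EG - F^2), Gamma^q_ij = (E*[ij,q] - F*[ij,p])/(EG - F^2)
Gamma_ppp = 0, Gamma_ppq = 0, Gamma_pqq = -287/226, Gamma_qpp = 0, Gamma_qpq = 14/41, Gamma_qqq = 0
d^2p/dtau^2 = -(Gamma_ppp*(2)^2 + 2*Gamma_ppq*(2)*(-5/8) + Gamma_pqq*(-5/8)^2) = 7175/14464
d^2q/dtau^2 = -(Gamma_qpp*(2)^2 + 2*Gamma_qpq*(2)*(-5/8) + Gamma_qqq*(-5/8)^2) = 35/41


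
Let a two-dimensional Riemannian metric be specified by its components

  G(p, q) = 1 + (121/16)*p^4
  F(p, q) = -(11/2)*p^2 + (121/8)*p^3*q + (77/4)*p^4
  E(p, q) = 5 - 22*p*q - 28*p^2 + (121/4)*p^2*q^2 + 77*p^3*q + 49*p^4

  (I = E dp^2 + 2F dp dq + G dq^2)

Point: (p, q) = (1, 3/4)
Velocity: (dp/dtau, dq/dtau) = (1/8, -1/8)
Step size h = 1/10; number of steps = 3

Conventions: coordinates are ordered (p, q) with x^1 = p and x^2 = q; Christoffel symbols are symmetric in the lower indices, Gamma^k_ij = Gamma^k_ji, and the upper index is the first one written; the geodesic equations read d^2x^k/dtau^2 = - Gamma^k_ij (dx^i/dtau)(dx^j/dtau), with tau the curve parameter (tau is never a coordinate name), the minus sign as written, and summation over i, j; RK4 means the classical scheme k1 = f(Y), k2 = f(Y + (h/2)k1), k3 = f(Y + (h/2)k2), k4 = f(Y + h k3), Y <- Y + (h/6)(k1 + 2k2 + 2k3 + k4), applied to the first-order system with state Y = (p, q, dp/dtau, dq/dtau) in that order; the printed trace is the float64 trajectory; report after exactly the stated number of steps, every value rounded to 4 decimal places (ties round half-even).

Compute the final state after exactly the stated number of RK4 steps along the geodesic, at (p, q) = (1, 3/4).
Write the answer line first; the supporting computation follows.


Answer: p = 1.0370, q = 0.7124, dp/dtau = 0.1219, dq/dtau = -0.1259

f(Y) = (dp/dtau, dq/dtau, -Gamma^p_ij Y'^i Y'^j, -Gamma^q_ij Y'^i Y'^j) with the Gammas evaluated at the stage position; h = 0.100000; intermediate values shown to 6 dp
step 0: p = 1.0000, q = 0.7500, dp/dtau = 0.1250, dq/dtau = -0.1250
step 1:
  k1: at (p, q) = (1.000000, 0.750000), (dp/dtau, dq/dtau) = (0.125000, -0.125000); Gamma_ppp = 1.801089, Gamma_ppq = 0.546537, Gamma_pqq = 0.000000, Gamma_qpp = 0.542794, Gamma_qpq = 0.164710, Gamma_qqq = 0.000000; k1 = (0.125000, -0.125000, -0.011063, -0.003334)
  k2: at (p, q) = (1.006250, 0.743750), (dp/dtau, dq/dtau) = (0.124447, -0.125167); Gamma_ppp = 1.790066, Gamma_ppq = 0.544990, Gamma_pqq = 0.000000, Gamma_qpp = 0.541550, Gamma_qpq = 0.164876, Gamma_qqq = 0.000000; k2 = (0.124447, -0.125167, -0.010745, -0.003251)
  k3: at (p, q) = (1.006222, 0.743742), (dp/dtau, dq/dtau) = (0.124463, -0.125163); Gamma_ppp = 1.790126, Gamma_ppq = 0.545006, Gamma_pqq = 0.000000, Gamma_qpp = 0.541571, Gamma_qpq = 0.164882, Gamma_qqq = 0.000000; k3 = (0.124463, -0.125163, -0.010751, -0.003252)
  k4: at (p, q) = (1.012446, 0.737484), (dp/dtau, dq/dtau) = (0.123925, -0.125325); Gamma_ppp = 1.779307, Gamma_ppq = 0.543487, Gamma_pqq = 0.000000, Gamma_qpp = 0.540365, Gamma_qpq = 0.165054, Gamma_qqq = 0.000000; k4 = (0.123925, -0.125325, -0.010444, -0.003172)
  Y <- Y + (h/6)(k1 + 2k2 + 2k3 + k4): p = 1.0124, q = 0.7375, dp/dtau = 0.1239, dq/dtau = -0.1253
step 2:
  k1: at (p, q) = (1.012446, 0.737484), (dp/dtau, dq/dtau) = (0.123925, -0.125325); Gamma_ppp = 1.779308, Gamma_ppq = 0.543487, Gamma_pqq = 0.000000, Gamma_qpp = 0.540365, Gamma_qpq = 0.165054, Gamma_qqq = 0.000000; k1 = (0.123925, -0.125325, -0.010444, -0.003172)
  k2: at (p, q) = (1.018642, 0.731217), (dp/dtau, dq/dtau) = (0.123403, -0.125484); Gamma_ppp = 1.768693, Gamma_ppq = 0.541997, Gamma_pqq = 0.000000, Gamma_qpp = 0.539198, Gamma_qpq = 0.165231, Gamma_qqq = 0.000000; k2 = (0.123403, -0.125484, -0.010148, -0.003094)
  k3: at (p, q) = (1.018616, 0.731209), (dp/dtau, dq/dtau) = (0.123418, -0.125480); Gamma_ppp = 1.768749, Gamma_ppq = 0.542012, Gamma_pqq = 0.000000, Gamma_qpp = 0.539218, Gamma_qpq = 0.165237, Gamma_qqq = 0.000000; k3 = (0.123418, -0.125480, -0.010154, -0.003095)
  k4: at (p, q) = (1.024788, 0.724936), (dp/dtau, dq/dtau) = (0.122910, -0.125635); Gamma_ppp = 1.758325, Gamma_ppq = 0.540548, Gamma_pqq = 0.000000, Gamma_qpp = 0.538086, Gamma_qpq = 0.165420, Gamma_qqq = 0.000000; k4 = (0.122910, -0.125635, -0.009869, -0.003020)
  Y <- Y + (h/6)(k1 + 2k2 + 2k3 + k4): p = 1.0248, q = 0.7249, dp/dtau = 0.1229, dq/dtau = -0.1256
step 3:
  k1: at (p, q) = (1.024787, 0.724935), (dp/dtau, dq/dtau) = (0.122910, -0.125635); Gamma_ppp = 1.758327, Gamma_ppq = 0.540549, Gamma_pqq = 0.000000, Gamma_qpp = 0.538086, Gamma_qpq = 0.165420, Gamma_qqq = 0.000000; k1 = (0.122910, -0.125635, -0.009869, -0.003020)
  k2: at (p, q) = (1.030932, 0.718654), (dp/dtau, dq/dtau) = (0.122416, -0.125786); Gamma_ppp = 1.748093, Gamma_ppq = 0.539111, Gamma_pqq = 0.000000, Gamma_qpp = 0.536991, Gamma_qpq = 0.165608, Gamma_qqq = 0.000000; k2 = (0.122416, -0.125786, -0.009594, -0.002947)
  k3: at (p, q) = (1.030908, 0.718646), (dp/dtau, dq/dtau) = (0.122430, -0.125782); Gamma_ppp = 1.748145, Gamma_ppq = 0.539126, Gamma_pqq = 0.000000, Gamma_qpp = 0.537009, Gamma_qpq = 0.165613, Gamma_qqq = 0.000000; k3 = (0.122430, -0.125782, -0.009599, -0.002949)
  k4: at (p, q) = (1.037030, 0.712357), (dp/dtau, dq/dtau) = (0.121950, -0.125930); Gamma_ppp = 1.738090, Gamma_ppq = 0.537713, Gamma_pqq = 0.000000, Gamma_qpp = 0.535946, Gamma_qpq = 0.165806, Gamma_qqq = 0.000000; k4 = (0.121950, -0.125930, -0.009333, -0.002878)
  Y <- Y + (h/6)(k1 + 2k2 + 2k3 + k4): p = 1.0370, q = 0.7124, dp/dtau = 0.1219, dq/dtau = -0.1259


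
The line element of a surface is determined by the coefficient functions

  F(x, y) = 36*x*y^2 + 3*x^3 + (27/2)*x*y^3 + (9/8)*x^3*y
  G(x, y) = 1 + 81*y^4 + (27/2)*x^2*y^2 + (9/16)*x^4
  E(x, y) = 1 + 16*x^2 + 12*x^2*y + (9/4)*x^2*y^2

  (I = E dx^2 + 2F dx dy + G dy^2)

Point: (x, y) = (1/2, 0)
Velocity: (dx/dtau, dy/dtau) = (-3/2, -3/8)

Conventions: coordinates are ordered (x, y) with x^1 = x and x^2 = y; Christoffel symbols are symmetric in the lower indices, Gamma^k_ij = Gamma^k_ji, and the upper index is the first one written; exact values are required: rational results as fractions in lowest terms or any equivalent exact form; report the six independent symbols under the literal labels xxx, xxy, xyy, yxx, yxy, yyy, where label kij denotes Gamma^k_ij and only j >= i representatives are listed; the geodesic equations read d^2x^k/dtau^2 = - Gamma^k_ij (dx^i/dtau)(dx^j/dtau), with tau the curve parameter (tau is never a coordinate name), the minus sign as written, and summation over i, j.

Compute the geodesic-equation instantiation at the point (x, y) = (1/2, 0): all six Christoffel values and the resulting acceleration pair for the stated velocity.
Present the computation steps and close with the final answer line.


E = 5, F = 3/8, G = 265/256 at the point
E_x = 16, E_y = 3, F_x = 9/4, F_y = 9/64, G_x = 9/32, G_y = 0
EG - F^2 = 1289/256;  g^inv = (256/1289) * [[265/256, -3/8], [-3/8, 5]]
first-kind symbols [ij,l] = (1/2)(d_i g_jl + d_j g_il - d_l g_ij): [xx,x] = E_x/2 = 8, [xx,y] = F_x - E_y/2 = 3/4, [xy,x] = E_y/2 = 3/2, [xy,y] = G_x/2 = 9/64, [yy,x] = F_y - G_x/2 = 0, [yy,y] = G_y/2 = 0
Gamma^x_ij = (G*[ij,x] - F*[ij,y])/(EG - F^2), Gamma^y_ij = (E*[ij,y] - F*[ij,x])/(EG - F^2)
Gamma_xxx = 2048/1289, Gamma_xxy = 384/1289, Gamma_xyy = 0, Gamma_yxx = 192/1289, Gamma_yxy = 36/1289, Gamma_yyy = 0
d^2x/dtau^2 = -(Gamma_xxx*(-3/2)^2 + 2*Gamma_xxy*(-3/2)*(-3/8) + Gamma_xyy*(-3/8)^2) = -5040/1289
d^2y/dtau^2 = -(Gamma_yxx*(-3/2)^2 + 2*Gamma_yxy*(-3/2)*(-3/8) + Gamma_yyy*(-3/8)^2) = -945/2578

Answer: Gamma_xxx = 2048/1289, Gamma_xxy = 384/1289, Gamma_xyy = 0, Gamma_yxx = 192/1289, Gamma_yxy = 36/1289, Gamma_yyy = 0; accelerations (d^2x/dtau^2, d^2y/dtau^2) = (-5040/1289, -945/2578)


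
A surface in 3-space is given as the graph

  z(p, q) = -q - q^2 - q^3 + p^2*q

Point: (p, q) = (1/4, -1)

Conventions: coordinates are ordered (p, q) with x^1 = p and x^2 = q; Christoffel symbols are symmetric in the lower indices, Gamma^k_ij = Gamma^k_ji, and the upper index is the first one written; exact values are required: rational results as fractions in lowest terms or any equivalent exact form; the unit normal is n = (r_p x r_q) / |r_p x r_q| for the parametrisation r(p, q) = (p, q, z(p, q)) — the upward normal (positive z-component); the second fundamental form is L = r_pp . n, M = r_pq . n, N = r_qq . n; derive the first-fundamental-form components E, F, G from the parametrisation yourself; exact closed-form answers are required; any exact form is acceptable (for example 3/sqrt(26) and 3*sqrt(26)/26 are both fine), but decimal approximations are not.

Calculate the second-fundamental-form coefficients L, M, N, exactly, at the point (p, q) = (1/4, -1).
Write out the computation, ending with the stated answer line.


z_p = -1/2, z_q = -31/16, z_pp = -2, z_pq = 1/2, z_qq = 4
E = 5/4, F = 31/32, G = 1217/256; answer radicand W^2 = 1281/256
unnormalised second-form numerators: l = -2, m = 1/2, n = 4; L = l/sqrt(1281/256), and similarly M = m/sqrt(W^2), N = n/sqrt(W^2)

Answer: L = -32*sqrt(1281)/1281, M = 8*sqrt(1281)/1281, N = 64*sqrt(1281)/1281


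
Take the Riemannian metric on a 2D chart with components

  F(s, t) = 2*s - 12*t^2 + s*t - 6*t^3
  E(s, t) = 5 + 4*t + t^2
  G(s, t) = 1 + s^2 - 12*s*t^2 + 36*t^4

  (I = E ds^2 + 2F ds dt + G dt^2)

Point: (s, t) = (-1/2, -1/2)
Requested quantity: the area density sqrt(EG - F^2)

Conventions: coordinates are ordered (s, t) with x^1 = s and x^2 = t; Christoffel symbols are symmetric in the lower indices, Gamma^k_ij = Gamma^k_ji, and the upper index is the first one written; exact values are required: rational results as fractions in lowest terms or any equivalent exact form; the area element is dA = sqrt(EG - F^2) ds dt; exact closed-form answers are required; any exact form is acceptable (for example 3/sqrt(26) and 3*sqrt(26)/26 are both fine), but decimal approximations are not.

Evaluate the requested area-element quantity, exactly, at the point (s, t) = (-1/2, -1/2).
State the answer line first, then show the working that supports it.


Answer: sqrt(EG - F^2) = sqrt(29)/2

E = 13/4, F = -3, G = 5; EG - F^2 = 29/4


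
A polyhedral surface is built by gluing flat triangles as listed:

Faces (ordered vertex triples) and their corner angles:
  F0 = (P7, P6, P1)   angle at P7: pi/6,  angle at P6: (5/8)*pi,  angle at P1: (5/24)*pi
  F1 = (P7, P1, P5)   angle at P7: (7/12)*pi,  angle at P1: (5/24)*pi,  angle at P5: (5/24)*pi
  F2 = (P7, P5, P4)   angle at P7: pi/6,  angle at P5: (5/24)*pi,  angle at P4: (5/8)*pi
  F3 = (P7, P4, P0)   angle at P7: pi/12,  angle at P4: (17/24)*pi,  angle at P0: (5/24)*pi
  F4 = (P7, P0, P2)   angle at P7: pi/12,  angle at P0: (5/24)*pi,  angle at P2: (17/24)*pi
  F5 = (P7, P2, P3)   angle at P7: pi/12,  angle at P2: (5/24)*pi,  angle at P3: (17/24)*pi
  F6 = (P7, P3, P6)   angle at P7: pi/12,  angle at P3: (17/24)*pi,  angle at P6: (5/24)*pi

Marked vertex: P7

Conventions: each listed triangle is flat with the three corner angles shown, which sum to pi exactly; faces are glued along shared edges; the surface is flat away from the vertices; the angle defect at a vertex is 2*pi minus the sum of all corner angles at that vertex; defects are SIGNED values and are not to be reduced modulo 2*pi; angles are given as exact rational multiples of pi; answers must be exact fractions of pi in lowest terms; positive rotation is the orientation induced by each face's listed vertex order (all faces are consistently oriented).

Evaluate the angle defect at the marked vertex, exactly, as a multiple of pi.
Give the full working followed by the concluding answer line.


Sum of corner angles at P7: (5/4)*pi
defect = 2*pi - (5/4)*pi

Answer: defect(P7) = (3/4)*pi


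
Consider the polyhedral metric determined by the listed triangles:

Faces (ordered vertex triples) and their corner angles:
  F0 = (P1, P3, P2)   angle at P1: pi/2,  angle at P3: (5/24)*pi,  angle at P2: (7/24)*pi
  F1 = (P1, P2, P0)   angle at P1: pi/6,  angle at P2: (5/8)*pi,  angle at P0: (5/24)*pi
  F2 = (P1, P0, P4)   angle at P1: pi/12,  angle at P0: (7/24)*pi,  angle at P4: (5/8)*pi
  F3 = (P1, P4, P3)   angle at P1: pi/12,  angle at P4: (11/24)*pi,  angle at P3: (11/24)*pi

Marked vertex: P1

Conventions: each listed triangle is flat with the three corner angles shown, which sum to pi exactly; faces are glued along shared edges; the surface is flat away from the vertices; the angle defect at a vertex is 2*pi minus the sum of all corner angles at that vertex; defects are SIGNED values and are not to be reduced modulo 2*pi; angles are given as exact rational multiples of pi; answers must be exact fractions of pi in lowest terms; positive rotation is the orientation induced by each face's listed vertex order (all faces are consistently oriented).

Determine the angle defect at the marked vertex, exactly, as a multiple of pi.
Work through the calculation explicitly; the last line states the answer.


Sum of corner angles at P1: (5/6)*pi
defect = 2*pi - (5/6)*pi

Answer: defect(P1) = (7/6)*pi


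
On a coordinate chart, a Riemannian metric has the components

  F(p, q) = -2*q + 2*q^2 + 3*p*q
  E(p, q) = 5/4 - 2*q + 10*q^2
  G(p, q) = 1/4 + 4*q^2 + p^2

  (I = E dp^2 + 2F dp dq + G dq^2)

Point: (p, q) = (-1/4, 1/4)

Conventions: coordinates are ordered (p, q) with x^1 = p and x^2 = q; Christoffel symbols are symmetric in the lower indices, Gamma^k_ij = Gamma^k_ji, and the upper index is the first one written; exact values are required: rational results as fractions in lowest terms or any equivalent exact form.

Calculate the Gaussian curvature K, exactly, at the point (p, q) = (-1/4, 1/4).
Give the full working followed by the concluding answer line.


E = 11/8, F = -9/16, G = 9/16, EG - F^2 = 117/256 at the point
E_p = 0, E_q = 3, F_p = 3/4, F_q = -7/4, G_p = -1/2, G_q = 2
E_qq = 20, F_pq = 3, G_pp = 2
By Brioschi, K is (det M1 - det M2) divided by (EG - F^2) squared.
M1 = [[-E_qq/2 + F_pq - G_pp/2, E_p/2, F_p - E_q/2], [F_q - G_p/2, E, F], [G_q/2, F, G]] = [[-8, 0, -3/4], [-3/2, 11/8, -9/16], [1, -9/16, 9/16]]; det M1 = -417/128
M2 = [[0, E_q/2, G_p/2], [E_q/2, E, F], [G_p/2, F, G]] = [[0, 3/2, -1/4], [3/2, 11/8, -9/16], [-1/4, -9/16, 9/16]]; det M2 = -119/128
det M1 - det M2 = -149/64; K = -149/64 / (117/256)^2 = -152576/13689

Answer: K = -152576/13689


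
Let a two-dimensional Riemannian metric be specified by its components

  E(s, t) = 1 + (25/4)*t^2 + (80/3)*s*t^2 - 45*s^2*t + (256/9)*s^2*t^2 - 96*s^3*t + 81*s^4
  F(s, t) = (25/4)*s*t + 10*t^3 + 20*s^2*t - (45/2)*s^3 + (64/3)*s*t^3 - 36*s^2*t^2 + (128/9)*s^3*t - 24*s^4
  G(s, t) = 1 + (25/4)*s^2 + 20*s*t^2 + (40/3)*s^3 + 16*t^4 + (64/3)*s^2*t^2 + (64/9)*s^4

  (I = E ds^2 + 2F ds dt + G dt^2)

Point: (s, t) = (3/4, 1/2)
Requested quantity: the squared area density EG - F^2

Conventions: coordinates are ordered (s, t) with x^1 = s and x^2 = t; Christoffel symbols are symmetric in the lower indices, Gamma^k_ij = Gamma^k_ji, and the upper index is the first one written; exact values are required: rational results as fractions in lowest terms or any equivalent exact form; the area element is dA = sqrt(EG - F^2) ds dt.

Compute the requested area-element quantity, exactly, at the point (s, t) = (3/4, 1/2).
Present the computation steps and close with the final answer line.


E = 1097/256, F = -1015/128, G = 1289/64; EG - F^2 = 5997/256

Answer: EG - F^2 = 5997/256


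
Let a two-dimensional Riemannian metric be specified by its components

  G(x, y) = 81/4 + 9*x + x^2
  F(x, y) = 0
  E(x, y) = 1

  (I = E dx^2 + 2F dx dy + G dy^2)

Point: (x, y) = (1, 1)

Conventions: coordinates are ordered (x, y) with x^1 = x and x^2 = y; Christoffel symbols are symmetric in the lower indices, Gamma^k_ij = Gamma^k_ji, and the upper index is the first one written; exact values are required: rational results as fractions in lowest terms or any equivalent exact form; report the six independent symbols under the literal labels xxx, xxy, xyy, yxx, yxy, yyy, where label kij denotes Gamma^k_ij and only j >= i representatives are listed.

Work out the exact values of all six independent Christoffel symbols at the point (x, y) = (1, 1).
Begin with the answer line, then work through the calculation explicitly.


Answer: Gamma_xxx = 0, Gamma_xxy = 0, Gamma_xyy = -11/2, Gamma_yxx = 0, Gamma_yxy = 2/11, Gamma_yyy = 0

E = 1, F = 0, G = 121/4 at the point
E_x = 0, E_y = 0, F_x = 0, F_y = 0, G_x = 11, G_y = 0
EG - F^2 = 121/4;  g^inv = (4/121) * [[121/4, 0], [0, 1]]
first-kind symbols [ij,l] = (1/2)(d_i g_jl + d_j g_il - d_l g_ij): [xx,x] = E_x/2 = 0, [xx,y] = F_x - E_y/2 = 0, [xy,x] = E_y/2 = 0, [xy,y] = G_x/2 = 11/2, [yy,x] = F_y - G_x/2 = -11/2, [yy,y] = G_y/2 = 0
Gamma^x_ij = (G*[ij,x] - F*[ij,y])/(EG - F^2), Gamma^y_ij = (E*[ij,y] - F*[ij,x])/(EG - F^2)


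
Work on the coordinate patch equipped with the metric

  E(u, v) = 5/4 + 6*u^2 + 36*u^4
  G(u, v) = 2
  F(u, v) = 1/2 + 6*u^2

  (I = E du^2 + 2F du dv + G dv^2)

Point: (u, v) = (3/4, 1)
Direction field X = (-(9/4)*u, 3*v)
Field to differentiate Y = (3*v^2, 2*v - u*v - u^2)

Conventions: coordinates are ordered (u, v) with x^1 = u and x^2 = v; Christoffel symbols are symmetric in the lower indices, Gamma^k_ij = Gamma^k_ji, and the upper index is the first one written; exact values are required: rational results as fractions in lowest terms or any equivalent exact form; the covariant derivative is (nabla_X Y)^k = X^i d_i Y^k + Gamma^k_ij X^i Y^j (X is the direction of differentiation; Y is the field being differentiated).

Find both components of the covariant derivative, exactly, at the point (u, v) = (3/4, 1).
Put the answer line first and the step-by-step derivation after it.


Answer: (nabla_X Y)^u = 1845/242, (nabla_X Y)^v = 20487/3872

E = 1025/64, F = 31/8, G = 2 at the point
E_u = 279/4, E_v = 0, F_u = 9, F_v = 0, G_u = 0, G_v = 0
EG - F^2 = 1089/64;  g^inv = (64/1089) * [[2, -31/8], [-31/8, 1025/64]]
first-kind symbols [ij,l] = (1/2)(d_i g_jl + d_j g_il - d_l g_ij): [uu,u] = E_u/2 = 279/8, [uu,v] = F_u - E_v/2 = 9, [uv,u] = E_v/2 = 0, [uv,v] = G_u/2 = 0, [vv,u] = F_v - G_u/2 = 0, [vv,v] = G_v/2 = 0
Gamma^u_ij = (G*[ij,u] - F*[ij,v])/(EG - F^2), Gamma^v_ij = (E*[ij,v] - F*[ij,u])/(EG - F^2)
Gamma_uuu = 248/121, Gamma_uuv = 0, Gamma_uvv = 0, Gamma_vuu = 64/121, Gamma_vuv = 0, Gamma_vvv = 0
X = (-27/16, 3), Y = (3, 11/16) at the point


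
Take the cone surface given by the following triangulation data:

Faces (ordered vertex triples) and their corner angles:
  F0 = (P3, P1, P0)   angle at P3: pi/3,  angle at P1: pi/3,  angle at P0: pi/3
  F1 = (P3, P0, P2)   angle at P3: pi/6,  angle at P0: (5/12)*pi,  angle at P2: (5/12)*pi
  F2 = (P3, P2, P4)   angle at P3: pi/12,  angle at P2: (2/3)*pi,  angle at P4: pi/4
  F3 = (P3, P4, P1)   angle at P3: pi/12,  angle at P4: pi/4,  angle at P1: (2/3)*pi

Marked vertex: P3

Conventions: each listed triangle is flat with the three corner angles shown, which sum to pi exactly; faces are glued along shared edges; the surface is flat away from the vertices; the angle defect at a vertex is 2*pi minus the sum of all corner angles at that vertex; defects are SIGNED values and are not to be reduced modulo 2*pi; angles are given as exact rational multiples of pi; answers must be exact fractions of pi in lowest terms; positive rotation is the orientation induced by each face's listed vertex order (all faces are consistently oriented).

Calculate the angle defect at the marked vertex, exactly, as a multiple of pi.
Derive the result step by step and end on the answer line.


Sum of corner angles at P3: (2/3)*pi
defect = 2*pi - (2/3)*pi

Answer: defect(P3) = (4/3)*pi


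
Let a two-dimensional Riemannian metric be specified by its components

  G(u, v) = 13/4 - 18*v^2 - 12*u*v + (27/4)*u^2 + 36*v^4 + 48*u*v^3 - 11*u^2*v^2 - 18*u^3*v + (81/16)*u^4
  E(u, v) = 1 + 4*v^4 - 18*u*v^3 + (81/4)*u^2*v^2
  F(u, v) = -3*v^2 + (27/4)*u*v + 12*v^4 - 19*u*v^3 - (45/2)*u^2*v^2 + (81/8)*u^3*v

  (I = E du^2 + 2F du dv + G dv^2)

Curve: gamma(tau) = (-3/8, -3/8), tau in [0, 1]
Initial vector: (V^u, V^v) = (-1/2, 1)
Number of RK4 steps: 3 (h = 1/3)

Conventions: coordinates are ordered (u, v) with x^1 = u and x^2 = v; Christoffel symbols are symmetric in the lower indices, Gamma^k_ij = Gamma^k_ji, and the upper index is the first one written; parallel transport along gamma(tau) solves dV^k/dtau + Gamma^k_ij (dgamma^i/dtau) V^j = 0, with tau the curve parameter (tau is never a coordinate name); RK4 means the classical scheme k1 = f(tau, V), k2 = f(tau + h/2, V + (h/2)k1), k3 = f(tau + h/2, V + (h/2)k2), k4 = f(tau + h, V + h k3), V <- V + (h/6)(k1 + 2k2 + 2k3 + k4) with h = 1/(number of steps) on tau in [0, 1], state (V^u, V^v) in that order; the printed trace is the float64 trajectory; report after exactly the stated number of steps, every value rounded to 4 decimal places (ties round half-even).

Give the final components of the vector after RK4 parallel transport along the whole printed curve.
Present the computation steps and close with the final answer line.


gamma'(tau) = (0, 0); f(tau, V)^k = -Gamma^k_ij(gamma(tau)) gamma'^i(tau) V^j; h = 1/3; intermediate values shown to 6 dp
curve data and Christoffel symbols at the stage parameters:
  tau = 0.000000: gamma = (-0.375000, -0.375000), gamma' = (0.000000, 0.000000); Gamma_uuu = -0.459243, Gamma_uuv = -0.051027, Gamma_uvv = 1.632865, Gamma_vuu = -0.535784, Gamma_vuv = -0.059532, Gamma_vvv = 1.905009
  tau = 0.166667: gamma = (-0.375000, -0.375000), gamma' = (0.000000, 0.000000); Gamma_uuu = -0.459243, Gamma_uuv = -0.051027, Gamma_uvv = 1.632865, Gamma_vuu = -0.535784, Gamma_vuv = -0.059532, Gamma_vvv = 1.905009
  tau = 0.333333: gamma = (-0.375000, -0.375000), gamma' = (0.000000, 0.000000); Gamma_uuu = -0.459243, Gamma_uuv = -0.051027, Gamma_uvv = 1.632865, Gamma_vuu = -0.535784, Gamma_vuv = -0.059532, Gamma_vvv = 1.905009
  tau = 0.500000: gamma = (-0.375000, -0.375000), gamma' = (0.000000, 0.000000); Gamma_uuu = -0.459243, Gamma_uuv = -0.051027, Gamma_uvv = 1.632865, Gamma_vuu = -0.535784, Gamma_vuv = -0.059532, Gamma_vvv = 1.905009
  tau = 0.666667: gamma = (-0.375000, -0.375000), gamma' = (0.000000, 0.000000); Gamma_uuu = -0.459243, Gamma_uuv = -0.051027, Gamma_uvv = 1.632865, Gamma_vuu = -0.535784, Gamma_vuv = -0.059532, Gamma_vvv = 1.905009
  tau = 0.833333: gamma = (-0.375000, -0.375000), gamma' = (0.000000, 0.000000); Gamma_uuu = -0.459243, Gamma_uuv = -0.051027, Gamma_uvv = 1.632865, Gamma_vuu = -0.535784, Gamma_vuv = -0.059532, Gamma_vvv = 1.905009
  tau = 1.000000: gamma = (-0.375000, -0.375000), gamma' = (0.000000, 0.000000); Gamma_uuu = -0.459243, Gamma_uuv = -0.051027, Gamma_uvv = 1.632865, Gamma_vuu = -0.535784, Gamma_vuv = -0.059532, Gamma_vvv = 1.905009
step 0: V^u = -0.5000, V^v = 1.0000
step 1: k1 = (0.000000, 0.000000), k2 = (0.000000, 0.000000), k3 = (0.000000, 0.000000), k4 = (0.000000, 0.000000); V <- V + (h/6)(k1 + 2k2 + 2k3 + k4): V^u = -0.5000, V^v = 1.0000
step 2: k1 = (0.000000, 0.000000), k2 = (0.000000, 0.000000), k3 = (0.000000, 0.000000), k4 = (0.000000, 0.000000); V <- V + (h/6)(k1 + 2k2 + 2k3 + k4): V^u = -0.5000, V^v = 1.0000
step 3: k1 = (0.000000, 0.000000), k2 = (0.000000, 0.000000), k3 = (0.000000, 0.000000), k4 = (0.000000, 0.000000); V <- V + (h/6)(k1 + 2k2 + 2k3 + k4): V^u = -0.5000, V^v = 1.0000

Answer: V^u = -0.5000, V^v = 1.0000


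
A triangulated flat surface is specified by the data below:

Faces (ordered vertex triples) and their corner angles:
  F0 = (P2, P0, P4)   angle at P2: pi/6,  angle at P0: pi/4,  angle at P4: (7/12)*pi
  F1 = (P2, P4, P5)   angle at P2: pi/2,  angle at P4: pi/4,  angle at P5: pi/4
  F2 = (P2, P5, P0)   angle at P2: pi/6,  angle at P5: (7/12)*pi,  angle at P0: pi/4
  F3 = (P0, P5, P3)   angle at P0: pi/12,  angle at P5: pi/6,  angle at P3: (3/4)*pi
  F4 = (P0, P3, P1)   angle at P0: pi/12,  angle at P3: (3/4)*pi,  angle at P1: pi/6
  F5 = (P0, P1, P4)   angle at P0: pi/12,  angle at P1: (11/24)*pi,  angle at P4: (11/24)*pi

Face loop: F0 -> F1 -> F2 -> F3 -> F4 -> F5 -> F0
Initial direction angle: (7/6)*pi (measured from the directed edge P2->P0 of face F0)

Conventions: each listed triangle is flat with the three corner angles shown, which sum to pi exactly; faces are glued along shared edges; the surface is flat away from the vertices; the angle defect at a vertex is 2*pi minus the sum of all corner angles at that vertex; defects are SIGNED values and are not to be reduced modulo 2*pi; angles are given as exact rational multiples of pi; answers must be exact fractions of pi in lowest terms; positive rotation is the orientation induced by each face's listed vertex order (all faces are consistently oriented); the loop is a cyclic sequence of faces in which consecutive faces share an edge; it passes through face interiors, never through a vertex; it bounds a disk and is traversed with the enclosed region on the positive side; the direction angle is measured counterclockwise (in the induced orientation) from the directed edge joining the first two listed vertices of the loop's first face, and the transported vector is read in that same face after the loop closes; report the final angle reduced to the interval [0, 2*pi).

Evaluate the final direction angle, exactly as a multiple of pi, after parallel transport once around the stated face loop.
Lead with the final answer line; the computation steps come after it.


Answer: final direction angle = (19/12)*pi

enclosed vertex P0: corner angles sum to (3/4)*pi, defect = 2*pi - (3/4)*pi = (5/4)*pi
enclosed vertex P2: corner angles sum to (5/6)*pi, defect = 2*pi - (5/6)*pi = (7/6)*pi
the rotation equals the total enclosed defect, so the final angle is initial + defects (mod 2*pi)
final angle = (7/6)*pi + (29/12)*pi = (19/12)*pi (mod 2*pi)


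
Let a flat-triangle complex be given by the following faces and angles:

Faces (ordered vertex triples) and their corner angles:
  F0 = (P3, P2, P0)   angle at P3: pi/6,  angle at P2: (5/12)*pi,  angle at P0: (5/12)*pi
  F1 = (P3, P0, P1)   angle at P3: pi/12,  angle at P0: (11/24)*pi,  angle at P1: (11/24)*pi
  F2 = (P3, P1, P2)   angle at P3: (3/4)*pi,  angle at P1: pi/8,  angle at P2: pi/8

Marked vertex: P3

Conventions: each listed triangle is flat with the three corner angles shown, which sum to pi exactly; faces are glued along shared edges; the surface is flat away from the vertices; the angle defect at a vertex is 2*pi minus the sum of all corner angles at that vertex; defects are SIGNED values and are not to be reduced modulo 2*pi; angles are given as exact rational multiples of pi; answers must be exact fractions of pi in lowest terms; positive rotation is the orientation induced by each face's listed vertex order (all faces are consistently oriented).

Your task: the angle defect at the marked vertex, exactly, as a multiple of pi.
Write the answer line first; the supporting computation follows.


Answer: defect(P3) = pi

Sum of corner angles at P3: pi
defect = 2*pi - pi


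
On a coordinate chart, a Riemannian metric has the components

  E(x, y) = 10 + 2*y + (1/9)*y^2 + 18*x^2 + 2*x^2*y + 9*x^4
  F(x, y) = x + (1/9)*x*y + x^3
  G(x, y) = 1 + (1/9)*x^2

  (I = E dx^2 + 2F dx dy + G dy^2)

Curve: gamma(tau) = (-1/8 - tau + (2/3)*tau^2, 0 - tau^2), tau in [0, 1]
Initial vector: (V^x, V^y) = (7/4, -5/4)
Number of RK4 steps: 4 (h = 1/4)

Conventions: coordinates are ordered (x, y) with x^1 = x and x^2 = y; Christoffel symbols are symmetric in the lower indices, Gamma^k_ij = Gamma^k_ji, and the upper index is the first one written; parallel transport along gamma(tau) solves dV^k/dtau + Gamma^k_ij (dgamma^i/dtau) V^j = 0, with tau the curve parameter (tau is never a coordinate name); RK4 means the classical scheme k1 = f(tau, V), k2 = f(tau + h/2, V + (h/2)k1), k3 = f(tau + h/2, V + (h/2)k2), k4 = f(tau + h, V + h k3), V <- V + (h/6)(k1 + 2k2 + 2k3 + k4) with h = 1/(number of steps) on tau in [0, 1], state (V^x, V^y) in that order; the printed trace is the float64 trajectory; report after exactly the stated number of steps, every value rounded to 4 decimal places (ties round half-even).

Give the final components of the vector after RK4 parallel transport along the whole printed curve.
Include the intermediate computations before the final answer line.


gamma'(tau) = (-1 + (4/3)*tau, -2*tau); f(tau, V)^k = -Gamma^k_ij(gamma(tau)) gamma'^i(tau) V^j; h = 1/4; intermediate values shown to 6 dp
curve data and Christoffel symbols at the stage parameters:
  tau = 0.000000: gamma = (-0.125000, 0.000000), gamma' = (-1.000000, 0.000000); Gamma_xxx = -0.222179, Gamma_xxy = 0.098746, Gamma_xyy = 0.000000, Gamma_yxx = 0.003038, Gamma_yxy = -0.001350, Gamma_yyy = 0.000000
  tau = 0.125000: gamma = (-0.239583, -0.015625), gamma' = (-0.833333, -0.250000); Gamma_xxx = -0.412510, Gamma_xxy = 0.095655, Gamma_xyy = 0.000000, Gamma_yxx = 0.010402, Gamma_yxy = -0.002412, Gamma_yyy = 0.000000
  tau = 0.250000: gamma = (-0.333333, -0.062500), gamma' = (-0.666667, -0.500000); Gamma_xxx = -0.552774, Gamma_xxy = 0.092129, Gamma_xyy = 0.000000, Gamma_yxx = 0.018542, Gamma_yxy = -0.003090, Gamma_yyy = 0.000000
  tau = 0.375000: gamma = (-0.406250, -0.140625), gamma' = (-0.500000, -0.750000); Gamma_xxx = -0.651118, Gamma_xxy = 0.089042, Gamma_xyy = 0.000000, Gamma_yxx = 0.025570, Gamma_yxy = -0.003497, Gamma_yyy = 0.000000
  tau = 0.500000: gamma = (-0.458333, -0.250000), gamma' = (-0.333333, -1.000000); Gamma_xxx = -0.717006, Gamma_xxy = 0.086910, Gamma_xyy = 0.000000, Gamma_yxx = 0.030884, Gamma_yxy = -0.003744, Gamma_yyy = 0.000000
  tau = 0.625000: gamma = (-0.489583, -0.390625), gamma' = (-0.166667, -1.250000); Gamma_xxx = -0.758079, Gamma_xxy = 0.086023, Gamma_xyy = 0.000000, Gamma_yxx = 0.034472, Gamma_yxy = -0.003912, Gamma_yyy = 0.000000
  tau = 0.750000: gamma = (-0.500000, -0.562500), gamma' = (0.000000, -1.500000); Gamma_xxx = -0.779019, Gamma_xxy = 0.086558, Gamma_xyy = 0.000000, Gamma_yxx = 0.036445, Gamma_yxy = -0.004049, Gamma_yyy = 0.000000
  tau = 0.875000: gamma = (-0.489583, -0.765625), gamma' = (0.166667, -1.750000); Gamma_xxx = -0.781198, Gamma_xxy = 0.088647, Gamma_xyy = 0.000000, Gamma_yxx = 0.036805, Gamma_yxy = -0.004176, Gamma_yyy = 0.000000
  tau = 1.000000: gamma = (-0.458333, -1.000000), gamma' = (0.333333, -2.000000); Gamma_xxx = -0.762349, Gamma_xxy = 0.092406, Gamma_xyy = 0.000000, Gamma_yxx = 0.035327, Gamma_yxy = -0.004282, Gamma_yyy = 0.000000
step 0: V^x = 1.7500, V^y = -1.2500
step 1: k1 = (-0.512247, 0.007005), k2 = (-0.638819, 0.016109), k3 = (-0.633668, 0.015979), k4 = (-0.589737, 0.019782); V <- V + (h/6)(k1 + 2k2 + 2k3 + k4): V^x = 1.5980, V^y = -1.2462
step 2: k1 = (-0.591833, 0.019852), k2 = (-0.449765, 0.017663), k3 = (-0.454373, 0.017844), k4 = (-0.261747, 0.011274); V <- V + (h/6)(k1 + 2k2 + 2k3 + k4): V^x = 1.4871, V^y = -1.2420
step 3: k1 = (-0.262161, 0.011292), k2 = (-0.045153, 0.002053), k3 = (-0.045680, 0.002077), k4 = (0.191601, -0.008964); V <- V + (h/6)(k1 + 2k2 + 2k3 + k4): V^x = 1.4766, V^y = -1.2415
step 4: k1 = (0.191720, -0.008969), k2 = (0.446524, -0.021037), k3 = (0.455634, -0.021466), k4 = (0.736536, -0.034131); V <- V + (h/6)(k1 + 2k2 + 2k3 + k4): V^x = 1.5905, V^y = -1.2469

Answer: V^x = 1.5905, V^y = -1.2469


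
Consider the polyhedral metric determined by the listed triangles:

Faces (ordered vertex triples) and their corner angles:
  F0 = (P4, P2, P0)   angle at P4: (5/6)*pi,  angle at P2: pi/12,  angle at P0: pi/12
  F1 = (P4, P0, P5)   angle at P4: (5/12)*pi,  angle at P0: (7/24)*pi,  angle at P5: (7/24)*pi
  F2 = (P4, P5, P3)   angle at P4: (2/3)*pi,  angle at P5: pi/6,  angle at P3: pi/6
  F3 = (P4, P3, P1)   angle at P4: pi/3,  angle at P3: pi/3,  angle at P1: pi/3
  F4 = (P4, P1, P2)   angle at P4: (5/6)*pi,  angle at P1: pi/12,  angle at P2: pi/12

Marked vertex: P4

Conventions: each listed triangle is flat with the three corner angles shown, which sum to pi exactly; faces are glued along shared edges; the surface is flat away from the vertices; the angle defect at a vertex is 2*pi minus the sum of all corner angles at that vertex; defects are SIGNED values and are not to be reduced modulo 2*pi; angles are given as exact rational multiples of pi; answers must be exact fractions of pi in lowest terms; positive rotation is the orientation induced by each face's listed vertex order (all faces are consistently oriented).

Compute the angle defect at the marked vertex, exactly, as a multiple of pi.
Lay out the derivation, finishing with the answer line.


Sum of corner angles at P4: (37/12)*pi
defect = 2*pi - (37/12)*pi

Answer: defect(P4) = (-13/12)*pi


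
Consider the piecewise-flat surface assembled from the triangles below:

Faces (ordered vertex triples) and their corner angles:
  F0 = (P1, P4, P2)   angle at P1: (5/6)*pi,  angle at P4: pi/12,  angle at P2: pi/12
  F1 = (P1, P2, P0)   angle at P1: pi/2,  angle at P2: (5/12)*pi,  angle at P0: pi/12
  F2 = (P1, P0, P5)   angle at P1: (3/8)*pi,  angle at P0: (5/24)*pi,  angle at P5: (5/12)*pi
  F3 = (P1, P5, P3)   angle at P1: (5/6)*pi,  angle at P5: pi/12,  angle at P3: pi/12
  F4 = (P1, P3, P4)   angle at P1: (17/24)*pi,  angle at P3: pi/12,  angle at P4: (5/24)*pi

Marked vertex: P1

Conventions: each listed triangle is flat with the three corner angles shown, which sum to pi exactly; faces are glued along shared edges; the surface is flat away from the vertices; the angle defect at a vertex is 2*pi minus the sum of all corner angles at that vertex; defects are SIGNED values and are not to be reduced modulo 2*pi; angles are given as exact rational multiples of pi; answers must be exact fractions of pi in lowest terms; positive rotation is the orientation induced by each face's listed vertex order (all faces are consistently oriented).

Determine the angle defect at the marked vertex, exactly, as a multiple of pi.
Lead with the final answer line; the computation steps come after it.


Answer: defect(P1) = (-5/4)*pi

Sum of corner angles at P1: (13/4)*pi
defect = 2*pi - (13/4)*pi


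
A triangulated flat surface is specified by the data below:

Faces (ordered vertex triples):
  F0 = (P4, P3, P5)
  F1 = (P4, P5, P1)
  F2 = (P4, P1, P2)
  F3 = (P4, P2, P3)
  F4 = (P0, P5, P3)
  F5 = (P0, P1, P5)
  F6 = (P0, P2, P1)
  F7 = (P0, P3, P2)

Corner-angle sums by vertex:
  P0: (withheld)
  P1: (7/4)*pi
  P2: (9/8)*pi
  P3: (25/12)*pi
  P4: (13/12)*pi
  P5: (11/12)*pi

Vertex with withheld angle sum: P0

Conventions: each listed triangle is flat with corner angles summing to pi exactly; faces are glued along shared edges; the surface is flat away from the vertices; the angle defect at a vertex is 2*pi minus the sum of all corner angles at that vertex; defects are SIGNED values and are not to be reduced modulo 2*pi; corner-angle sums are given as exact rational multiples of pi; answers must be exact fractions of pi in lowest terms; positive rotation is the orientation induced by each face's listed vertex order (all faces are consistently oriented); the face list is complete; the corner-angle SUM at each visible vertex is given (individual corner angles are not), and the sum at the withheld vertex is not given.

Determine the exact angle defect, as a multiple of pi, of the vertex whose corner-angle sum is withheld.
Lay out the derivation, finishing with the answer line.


V = 6, E = 12, F = 8; chi = V - E + F = 2
Gauss-Bonnet: total defect = 2*pi*chi = 4*pi; visible defects sum to (73/24)*pi

Answer: defect(P0) = (23/24)*pi


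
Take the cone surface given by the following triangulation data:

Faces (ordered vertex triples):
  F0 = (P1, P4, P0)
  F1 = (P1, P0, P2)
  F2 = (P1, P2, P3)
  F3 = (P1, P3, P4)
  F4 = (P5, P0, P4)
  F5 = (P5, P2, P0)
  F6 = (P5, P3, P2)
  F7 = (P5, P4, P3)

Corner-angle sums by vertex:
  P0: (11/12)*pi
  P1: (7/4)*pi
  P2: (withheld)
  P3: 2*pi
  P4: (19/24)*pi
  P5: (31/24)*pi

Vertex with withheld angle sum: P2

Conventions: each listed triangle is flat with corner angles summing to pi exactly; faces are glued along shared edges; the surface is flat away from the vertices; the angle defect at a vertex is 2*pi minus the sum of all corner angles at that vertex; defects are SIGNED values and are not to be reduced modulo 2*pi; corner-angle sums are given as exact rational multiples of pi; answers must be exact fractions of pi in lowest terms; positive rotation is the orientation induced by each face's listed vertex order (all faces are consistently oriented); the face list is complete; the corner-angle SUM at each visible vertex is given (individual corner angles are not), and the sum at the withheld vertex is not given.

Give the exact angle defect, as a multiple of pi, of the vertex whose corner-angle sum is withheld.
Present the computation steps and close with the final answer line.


V = 6, E = 12, F = 8; chi = V - E + F = 2
Gauss-Bonnet: total defect = 2*pi*chi = 4*pi; visible defects sum to (13/4)*pi

Answer: defect(P2) = (3/4)*pi


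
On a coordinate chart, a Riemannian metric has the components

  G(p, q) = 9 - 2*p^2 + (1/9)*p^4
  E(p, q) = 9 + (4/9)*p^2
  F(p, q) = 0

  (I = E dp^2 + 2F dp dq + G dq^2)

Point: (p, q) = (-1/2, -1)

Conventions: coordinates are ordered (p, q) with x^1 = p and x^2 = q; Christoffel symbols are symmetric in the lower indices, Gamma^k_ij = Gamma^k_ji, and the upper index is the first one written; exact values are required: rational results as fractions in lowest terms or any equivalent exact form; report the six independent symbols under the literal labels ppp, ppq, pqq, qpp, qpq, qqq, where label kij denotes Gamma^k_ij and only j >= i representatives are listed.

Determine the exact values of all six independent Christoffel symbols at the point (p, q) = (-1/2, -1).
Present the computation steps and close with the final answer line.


E = 82/9, F = 0, G = 1225/144 at the point
E_p = -4/9, E_q = 0, F_p = 0, F_q = 0, G_p = 35/18, G_q = 0
EG - F^2 = 50225/648;  g^inv = (648/50225) * [[1225/144, 0], [0, 82/9]]
first-kind symbols [ij,l] = (1/2)(d_i g_jl + d_j g_il - d_l g_ij): [pp,p] = E_p/2 = -2/9, [pp,q] = F_p - E_q/2 = 0, [pq,p] = E_q/2 = 0, [pq,q] = G_p/2 = 35/36, [qq,p] = F_q - G_p/2 = -35/36, [qq,q] = G_q/2 = 0
Gamma^p_ij = (G*[ij,p] - F*[ij,q])/(EG - F^2), Gamma^q_ij = (E*[ij,q] - F*[ij,p])/(EG - F^2)

Answer: Gamma_ppp = -1/41, Gamma_ppq = 0, Gamma_pqq = -35/328, Gamma_qpp = 0, Gamma_qpq = 4/35, Gamma_qqq = 0


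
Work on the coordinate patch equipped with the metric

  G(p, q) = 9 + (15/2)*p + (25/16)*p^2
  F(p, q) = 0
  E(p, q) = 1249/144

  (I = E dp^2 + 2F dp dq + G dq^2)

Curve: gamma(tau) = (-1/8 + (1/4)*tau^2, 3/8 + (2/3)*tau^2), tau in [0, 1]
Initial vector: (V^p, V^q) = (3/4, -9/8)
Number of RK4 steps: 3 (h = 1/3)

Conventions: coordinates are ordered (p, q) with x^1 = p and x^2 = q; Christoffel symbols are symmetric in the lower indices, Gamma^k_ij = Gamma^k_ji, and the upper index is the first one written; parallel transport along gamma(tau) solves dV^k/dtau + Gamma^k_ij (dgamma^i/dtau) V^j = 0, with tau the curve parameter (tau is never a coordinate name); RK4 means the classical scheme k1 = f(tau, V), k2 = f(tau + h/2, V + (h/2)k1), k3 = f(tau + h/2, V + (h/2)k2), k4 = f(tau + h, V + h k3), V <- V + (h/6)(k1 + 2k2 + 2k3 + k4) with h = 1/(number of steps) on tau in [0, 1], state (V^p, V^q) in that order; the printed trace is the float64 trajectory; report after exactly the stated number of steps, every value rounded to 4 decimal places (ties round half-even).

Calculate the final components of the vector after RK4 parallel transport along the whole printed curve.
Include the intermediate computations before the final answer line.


gamma'(tau) = ((1/2)*tau, (4/3)*tau); f(tau, V)^k = -Gamma^k_ij(gamma(tau)) gamma'^i(tau) V^j; h = 1/3; intermediate values shown to 6 dp
curve data and Christoffel symbols at the stage parameters:
  tau = 0.000000: gamma = (-0.125000, 0.375000), gamma' = (0.000000, 0.000000); Gamma_ppp = 0.000000, Gamma_ppq = 0.000000, Gamma_pqq = -0.409828, Gamma_qpp = 0.000000, Gamma_qpq = 0.439560, Gamma_qqq = 0.000000
  tau = 0.166667: gamma = (-0.118056, 0.393519), gamma' = (0.083333, 0.222222); Gamma_ppp = 0.000000, Gamma_ppq = 0.000000, Gamma_pqq = -0.411079, Gamma_qpp = 0.000000, Gamma_qpq = 0.438223, Gamma_qqq = 0.000000
  tau = 0.333333: gamma = (-0.097222, 0.449074), gamma' = (0.166667, 0.444444); Gamma_ppp = 0.000000, Gamma_ppq = 0.000000, Gamma_pqq = -0.414832, Gamma_qpp = 0.000000, Gamma_qpq = 0.434258, Gamma_qqq = 0.000000
  tau = 0.500000: gamma = (-0.062500, 0.541667), gamma' = (0.250000, 0.666667); Gamma_ppp = 0.000000, Gamma_ppq = 0.000000, Gamma_pqq = -0.421087, Gamma_qpp = 0.000000, Gamma_qpq = 0.427807, Gamma_qqq = 0.000000
  tau = 0.666667: gamma = (-0.013889, 0.671296), gamma' = (0.333333, 0.888889); Gamma_ppp = 0.000000, Gamma_ppq = 0.000000, Gamma_pqq = -0.429844, Gamma_qpp = 0.000000, Gamma_qpq = 0.419092, Gamma_qqq = 0.000000
  tau = 0.833333: gamma = (0.048611, 0.837963), gamma' = (0.416667, 1.111111); Gamma_ppp = 0.000000, Gamma_ppq = 0.000000, Gamma_pqq = -0.441103, Gamma_qpp = 0.000000, Gamma_qpq = 0.408395, Gamma_qqq = 0.000000
  tau = 1.000000: gamma = (0.125000, 1.041667), gamma' = (0.500000, 1.333333); Gamma_ppp = 0.000000, Gamma_ppq = 0.000000, Gamma_pqq = -0.454864, Gamma_qpp = 0.000000, Gamma_qpq = 0.396040, Gamma_qqq = 0.000000
step 0: V^p = 0.7500, V^q = -1.1250
step 1: k1 = (0.000000, 0.000000), k2 = (-0.102770, -0.031954), k3 = (-0.103256, -0.030091), k4 = (-0.209265, -0.055960); V <- V + (h/6)(k1 + 2k2 + 2k3 + k4): V^p = 0.7155, V^q = -1.1350
step 2: k1 = (-0.209260, -0.055943), k2 = (-0.321241, -0.071724), k3 = (-0.321979, -0.066120), k4 = (-0.442087, -0.064918); V <- V + (h/6)(k1 + 2k2 + 2k3 + k4): V^p = 0.6078, V^q = -1.1570
step 3: k1 = (-0.442083, -0.064797), k2 = (-0.572372, -0.043657), k3 = (-0.570645, -0.034403), k4 = (-0.708679, 0.010865); V <- V + (h/6)(k1 + 2k2 + 2k3 + k4): V^p = 0.4169, V^q = -1.1687

Answer: V^p = 0.4169, V^q = -1.1687
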